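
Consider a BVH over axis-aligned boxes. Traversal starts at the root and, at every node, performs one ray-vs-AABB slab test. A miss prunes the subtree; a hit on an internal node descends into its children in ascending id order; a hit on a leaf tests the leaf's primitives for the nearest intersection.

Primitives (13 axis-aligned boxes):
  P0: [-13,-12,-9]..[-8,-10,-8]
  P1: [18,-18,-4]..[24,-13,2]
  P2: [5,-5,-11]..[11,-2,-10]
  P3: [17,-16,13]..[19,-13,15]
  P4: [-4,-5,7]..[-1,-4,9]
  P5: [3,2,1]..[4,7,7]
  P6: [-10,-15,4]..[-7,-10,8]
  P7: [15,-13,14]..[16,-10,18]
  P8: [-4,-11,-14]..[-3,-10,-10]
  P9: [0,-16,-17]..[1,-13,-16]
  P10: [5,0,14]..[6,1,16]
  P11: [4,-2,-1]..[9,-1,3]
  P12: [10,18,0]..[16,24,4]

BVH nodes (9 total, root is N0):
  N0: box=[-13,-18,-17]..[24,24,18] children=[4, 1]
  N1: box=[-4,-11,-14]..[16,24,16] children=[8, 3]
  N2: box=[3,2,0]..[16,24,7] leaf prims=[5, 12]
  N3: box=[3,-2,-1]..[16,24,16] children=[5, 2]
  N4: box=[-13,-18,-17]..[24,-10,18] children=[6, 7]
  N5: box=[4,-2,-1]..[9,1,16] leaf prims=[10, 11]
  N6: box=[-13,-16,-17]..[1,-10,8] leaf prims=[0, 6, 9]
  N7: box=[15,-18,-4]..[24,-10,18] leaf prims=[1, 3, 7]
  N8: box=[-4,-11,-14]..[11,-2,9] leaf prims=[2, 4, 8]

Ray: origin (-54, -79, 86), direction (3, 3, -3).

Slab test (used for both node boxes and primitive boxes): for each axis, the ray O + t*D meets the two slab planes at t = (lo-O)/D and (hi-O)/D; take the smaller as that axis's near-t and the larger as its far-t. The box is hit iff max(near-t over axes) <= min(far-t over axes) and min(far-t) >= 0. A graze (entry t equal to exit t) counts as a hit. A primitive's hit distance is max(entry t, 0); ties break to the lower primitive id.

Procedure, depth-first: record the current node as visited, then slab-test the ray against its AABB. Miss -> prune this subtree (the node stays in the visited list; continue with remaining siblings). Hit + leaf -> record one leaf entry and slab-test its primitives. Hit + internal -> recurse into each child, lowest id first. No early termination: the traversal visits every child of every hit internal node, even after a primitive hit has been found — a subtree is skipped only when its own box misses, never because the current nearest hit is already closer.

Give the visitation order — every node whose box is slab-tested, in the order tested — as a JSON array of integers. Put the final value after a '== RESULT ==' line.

Traverse from the root:
N0 x:[41/3,26] y:[61/3,103/3] z:[68/3,103/3] -> hit [68/3,26], descend [1, 4]
  N1 x:[50/3,70/3] y:[68/3,103/3] z:[70/3,100/3] -> hit [70/3,70/3], descend [3, 8]
    N3 x:[19,70/3] y:[77/3,103/3] z:[70/3,29] -> miss, prune
    N8 x:[50/3,65/3] y:[68/3,77/3] z:[77/3,100/3] -> miss, prune
  N4 x:[41/3,26] y:[61/3,23] z:[68/3,103/3] -> hit [68/3,23], descend [6, 7]
    N6 x:[41/3,55/3] y:[21,23] z:[26,103/3] -> miss, prune
    N7 x:[23,26] y:[61/3,23] z:[68/3,30] -> hit [23,23] leaf, test {P1(miss), P3(miss), P7@t=23}

order=[0, 1, 3, 8, 4, 6, 7]  |boxes|=7  |leaves|=1  hit=P7

== RESULT ==
[0, 1, 3, 8, 4, 6, 7]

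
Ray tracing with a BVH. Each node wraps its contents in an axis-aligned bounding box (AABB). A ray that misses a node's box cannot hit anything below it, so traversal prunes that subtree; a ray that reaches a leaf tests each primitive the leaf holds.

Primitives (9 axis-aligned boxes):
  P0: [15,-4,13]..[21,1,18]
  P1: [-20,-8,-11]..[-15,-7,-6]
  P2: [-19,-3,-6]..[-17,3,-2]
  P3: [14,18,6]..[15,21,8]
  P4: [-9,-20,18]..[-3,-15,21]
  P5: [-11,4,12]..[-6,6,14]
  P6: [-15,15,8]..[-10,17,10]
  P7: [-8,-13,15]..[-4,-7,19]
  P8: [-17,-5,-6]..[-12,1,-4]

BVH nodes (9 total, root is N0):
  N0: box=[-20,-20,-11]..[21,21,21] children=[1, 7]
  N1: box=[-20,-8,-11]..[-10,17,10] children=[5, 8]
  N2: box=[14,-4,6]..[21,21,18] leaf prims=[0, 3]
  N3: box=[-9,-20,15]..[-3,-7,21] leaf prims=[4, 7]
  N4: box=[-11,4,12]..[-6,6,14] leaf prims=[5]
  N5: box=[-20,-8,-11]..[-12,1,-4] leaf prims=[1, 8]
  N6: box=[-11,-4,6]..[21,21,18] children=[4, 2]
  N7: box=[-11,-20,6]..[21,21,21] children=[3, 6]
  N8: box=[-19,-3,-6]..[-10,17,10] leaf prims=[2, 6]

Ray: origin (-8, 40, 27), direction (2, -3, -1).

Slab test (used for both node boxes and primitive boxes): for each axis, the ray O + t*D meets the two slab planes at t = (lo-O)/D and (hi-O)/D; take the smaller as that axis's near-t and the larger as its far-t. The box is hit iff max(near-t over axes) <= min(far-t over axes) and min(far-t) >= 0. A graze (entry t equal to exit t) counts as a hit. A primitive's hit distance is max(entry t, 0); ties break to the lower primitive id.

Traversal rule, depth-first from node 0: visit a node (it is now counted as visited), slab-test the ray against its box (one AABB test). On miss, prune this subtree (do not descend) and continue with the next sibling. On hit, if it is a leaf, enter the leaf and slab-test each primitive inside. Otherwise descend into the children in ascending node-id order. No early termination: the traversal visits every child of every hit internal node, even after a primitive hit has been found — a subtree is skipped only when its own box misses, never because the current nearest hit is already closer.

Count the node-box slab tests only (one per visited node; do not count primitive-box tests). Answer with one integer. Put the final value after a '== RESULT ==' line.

Walk:
N0 x:[-6,29/2] y:[19/3,20] z:[6,38] -> hit [19/3,29/2], descend [1, 7]
  N1 x:[-6,-1] y:[23/3,16] z:[17,38] -> miss, prune
  N7 x:[-3/2,29/2] y:[19/3,20] z:[6,21] -> hit [19/3,29/2], descend [3, 6]
    N3 x:[-1/2,5/2] y:[47/3,20] z:[6,12] -> miss, prune
    N6 x:[-3/2,29/2] y:[19/3,44/3] z:[9,21] -> hit [9,29/2], descend [2, 4]
      N2 x:[11,29/2] y:[19/3,44/3] z:[9,21] -> hit [11,29/2] leaf, test {P0@t=13, P3(miss)}
      N4 x:[-3/2,1] y:[34/3,12] z:[13,15] -> miss, prune

7 AABB tests over nodes [0, 1, 7, 3, 6, 2, 4]; 1 leaf entered; closest P0.

== RESULT ==
7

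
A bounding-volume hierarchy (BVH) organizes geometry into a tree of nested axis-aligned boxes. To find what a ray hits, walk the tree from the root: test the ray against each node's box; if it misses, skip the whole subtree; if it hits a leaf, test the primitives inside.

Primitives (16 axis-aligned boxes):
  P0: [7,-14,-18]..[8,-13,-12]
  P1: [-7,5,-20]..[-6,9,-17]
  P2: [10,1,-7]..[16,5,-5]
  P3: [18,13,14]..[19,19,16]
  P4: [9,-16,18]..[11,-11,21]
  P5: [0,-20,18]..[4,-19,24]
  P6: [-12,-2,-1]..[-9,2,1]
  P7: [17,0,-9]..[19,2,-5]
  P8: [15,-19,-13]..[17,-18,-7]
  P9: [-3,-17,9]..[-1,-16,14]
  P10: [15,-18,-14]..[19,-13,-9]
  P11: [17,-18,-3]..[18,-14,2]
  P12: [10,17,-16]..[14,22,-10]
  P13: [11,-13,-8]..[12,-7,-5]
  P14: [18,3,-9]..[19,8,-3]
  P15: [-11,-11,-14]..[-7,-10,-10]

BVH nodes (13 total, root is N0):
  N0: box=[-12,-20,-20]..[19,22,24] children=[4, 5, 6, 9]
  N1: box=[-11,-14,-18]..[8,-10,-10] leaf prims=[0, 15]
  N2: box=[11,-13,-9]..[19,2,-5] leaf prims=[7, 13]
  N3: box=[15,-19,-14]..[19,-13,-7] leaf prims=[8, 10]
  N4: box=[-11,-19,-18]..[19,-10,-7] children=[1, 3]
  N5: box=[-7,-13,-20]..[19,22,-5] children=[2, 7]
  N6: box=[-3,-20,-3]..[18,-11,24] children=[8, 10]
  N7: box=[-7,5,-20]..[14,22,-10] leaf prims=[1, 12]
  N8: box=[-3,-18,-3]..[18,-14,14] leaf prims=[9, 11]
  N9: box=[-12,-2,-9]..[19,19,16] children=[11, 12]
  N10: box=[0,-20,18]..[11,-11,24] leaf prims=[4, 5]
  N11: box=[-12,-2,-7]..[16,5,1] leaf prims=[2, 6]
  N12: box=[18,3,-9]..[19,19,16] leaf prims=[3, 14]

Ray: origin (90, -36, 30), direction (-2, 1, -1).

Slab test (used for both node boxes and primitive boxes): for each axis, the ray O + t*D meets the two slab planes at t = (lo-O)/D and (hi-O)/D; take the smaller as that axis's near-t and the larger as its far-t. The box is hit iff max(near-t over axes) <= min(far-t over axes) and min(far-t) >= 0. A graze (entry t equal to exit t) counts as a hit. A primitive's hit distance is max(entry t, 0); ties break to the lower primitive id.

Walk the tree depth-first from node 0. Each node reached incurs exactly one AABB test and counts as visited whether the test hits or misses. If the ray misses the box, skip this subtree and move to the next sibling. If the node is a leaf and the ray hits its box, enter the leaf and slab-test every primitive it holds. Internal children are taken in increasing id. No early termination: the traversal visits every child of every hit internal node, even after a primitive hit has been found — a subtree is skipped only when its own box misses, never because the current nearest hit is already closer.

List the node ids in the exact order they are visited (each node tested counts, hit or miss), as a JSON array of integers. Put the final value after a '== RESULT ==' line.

Traverse from the root:
N0 x:[71/2,51] y:[16,58] z:[6,50] -> hit [71/2,50], descend [4, 5, 6, 9]
  N4 x:[71/2,101/2] y:[17,26] z:[37,48] -> miss, prune
  N5 x:[71/2,97/2] y:[23,58] z:[35,50] -> hit [71/2,97/2], descend [2, 7]
    N2 x:[71/2,79/2] y:[23,38] z:[35,39] -> hit [71/2,38] leaf, test {P7@t=36, P13(miss)}
    N7 x:[38,97/2] y:[41,58] z:[40,50] -> hit [41,97/2] leaf, test {P1(miss), P12(miss)}
  N6 x:[36,93/2] y:[16,25] z:[6,33] -> miss, prune
  N9 x:[71/2,51] y:[34,55] z:[14,39] -> hit [71/2,39], descend [11, 12]
    N11 x:[37,51] y:[34,41] z:[29,37] -> hit [37,37] leaf, test {P2@t=37, P6(miss)}
    N12 x:[71/2,36] y:[39,55] z:[14,39] -> miss, prune

9 AABB tests over nodes [0, 4, 5, 2, 7, 6, 9, 11, 12]; 3 leaves entered; closest P7.

== RESULT ==
[0, 4, 5, 2, 7, 6, 9, 11, 12]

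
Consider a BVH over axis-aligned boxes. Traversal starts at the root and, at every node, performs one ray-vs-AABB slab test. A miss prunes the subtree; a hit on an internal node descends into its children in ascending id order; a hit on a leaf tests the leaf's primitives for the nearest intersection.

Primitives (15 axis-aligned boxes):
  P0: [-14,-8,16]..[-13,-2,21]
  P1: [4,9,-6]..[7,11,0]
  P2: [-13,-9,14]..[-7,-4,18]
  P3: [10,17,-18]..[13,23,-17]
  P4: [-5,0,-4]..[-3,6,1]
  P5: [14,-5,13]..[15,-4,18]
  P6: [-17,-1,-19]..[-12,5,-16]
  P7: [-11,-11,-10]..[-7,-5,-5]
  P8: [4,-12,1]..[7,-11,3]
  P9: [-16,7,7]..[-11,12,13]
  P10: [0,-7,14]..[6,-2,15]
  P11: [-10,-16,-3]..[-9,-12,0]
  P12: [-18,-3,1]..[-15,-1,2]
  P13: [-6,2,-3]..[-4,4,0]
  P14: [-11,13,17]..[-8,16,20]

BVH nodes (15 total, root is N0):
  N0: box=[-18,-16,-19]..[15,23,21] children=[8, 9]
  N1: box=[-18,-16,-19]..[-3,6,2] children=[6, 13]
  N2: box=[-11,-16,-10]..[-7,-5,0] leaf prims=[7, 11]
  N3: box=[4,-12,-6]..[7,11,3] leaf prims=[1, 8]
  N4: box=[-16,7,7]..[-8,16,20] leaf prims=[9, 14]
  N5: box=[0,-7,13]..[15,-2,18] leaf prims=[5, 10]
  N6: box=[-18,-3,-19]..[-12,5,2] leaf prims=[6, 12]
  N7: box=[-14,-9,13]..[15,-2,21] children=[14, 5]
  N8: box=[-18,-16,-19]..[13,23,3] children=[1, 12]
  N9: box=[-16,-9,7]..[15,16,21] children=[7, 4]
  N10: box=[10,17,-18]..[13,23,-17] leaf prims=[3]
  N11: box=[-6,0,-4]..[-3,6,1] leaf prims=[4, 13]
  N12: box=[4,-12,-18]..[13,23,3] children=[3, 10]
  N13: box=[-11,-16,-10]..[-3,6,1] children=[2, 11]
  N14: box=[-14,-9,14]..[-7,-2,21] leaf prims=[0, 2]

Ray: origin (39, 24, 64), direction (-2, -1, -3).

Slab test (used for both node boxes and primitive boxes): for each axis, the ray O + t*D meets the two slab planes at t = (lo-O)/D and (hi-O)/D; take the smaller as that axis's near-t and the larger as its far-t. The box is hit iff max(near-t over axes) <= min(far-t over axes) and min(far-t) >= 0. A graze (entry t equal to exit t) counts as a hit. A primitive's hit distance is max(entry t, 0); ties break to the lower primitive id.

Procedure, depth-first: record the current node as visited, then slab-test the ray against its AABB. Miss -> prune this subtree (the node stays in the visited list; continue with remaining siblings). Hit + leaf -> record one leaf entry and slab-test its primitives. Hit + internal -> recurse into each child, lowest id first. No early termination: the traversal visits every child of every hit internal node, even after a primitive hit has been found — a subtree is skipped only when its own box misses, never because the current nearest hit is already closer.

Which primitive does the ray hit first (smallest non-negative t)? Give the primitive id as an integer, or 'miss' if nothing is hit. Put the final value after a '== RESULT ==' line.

Trace the traversal:
N0 x:[12,57/2] y:[1,40] z:[43/3,83/3] -> hit [43/3,83/3], descend [8, 9]
  N8 x:[13,57/2] y:[1,40] z:[61/3,83/3] -> hit [61/3,83/3], descend [1, 12]
    N1 x:[21,57/2] y:[18,40] z:[62/3,83/3] -> hit [21,83/3], descend [6, 13]
      N6 x:[51/2,57/2] y:[19,27] z:[62/3,83/3] -> hit [51/2,27] leaf, test {P6(miss), P12(miss)}
      N13 x:[21,25] y:[18,40] z:[21,74/3] -> hit [21,74/3], descend [2, 11]
        N2 x:[23,25] y:[29,40] z:[64/3,74/3] -> miss, prune
        N11 x:[21,45/2] y:[18,24] z:[21,68/3] -> hit [21,45/2] leaf, test {P4@t=21, P13@t=43/2}
    N12 x:[13,35/2] y:[1,36] z:[61/3,82/3] -> miss, prune
  N9 x:[12,55/2] y:[8,33] z:[43/3,19] -> hit [43/3,19], descend [4, 7]
    N4 x:[47/2,55/2] y:[8,17] z:[44/3,19] -> miss, prune
    N7 x:[12,53/2] y:[26,33] z:[43/3,17] -> miss, prune

Summary -> nodes [0, 8, 1, 6, 13, 2, 11, 12, 9, 4, 7]; box-tests=11; leaf-entries=2; first=P4

== RESULT ==
4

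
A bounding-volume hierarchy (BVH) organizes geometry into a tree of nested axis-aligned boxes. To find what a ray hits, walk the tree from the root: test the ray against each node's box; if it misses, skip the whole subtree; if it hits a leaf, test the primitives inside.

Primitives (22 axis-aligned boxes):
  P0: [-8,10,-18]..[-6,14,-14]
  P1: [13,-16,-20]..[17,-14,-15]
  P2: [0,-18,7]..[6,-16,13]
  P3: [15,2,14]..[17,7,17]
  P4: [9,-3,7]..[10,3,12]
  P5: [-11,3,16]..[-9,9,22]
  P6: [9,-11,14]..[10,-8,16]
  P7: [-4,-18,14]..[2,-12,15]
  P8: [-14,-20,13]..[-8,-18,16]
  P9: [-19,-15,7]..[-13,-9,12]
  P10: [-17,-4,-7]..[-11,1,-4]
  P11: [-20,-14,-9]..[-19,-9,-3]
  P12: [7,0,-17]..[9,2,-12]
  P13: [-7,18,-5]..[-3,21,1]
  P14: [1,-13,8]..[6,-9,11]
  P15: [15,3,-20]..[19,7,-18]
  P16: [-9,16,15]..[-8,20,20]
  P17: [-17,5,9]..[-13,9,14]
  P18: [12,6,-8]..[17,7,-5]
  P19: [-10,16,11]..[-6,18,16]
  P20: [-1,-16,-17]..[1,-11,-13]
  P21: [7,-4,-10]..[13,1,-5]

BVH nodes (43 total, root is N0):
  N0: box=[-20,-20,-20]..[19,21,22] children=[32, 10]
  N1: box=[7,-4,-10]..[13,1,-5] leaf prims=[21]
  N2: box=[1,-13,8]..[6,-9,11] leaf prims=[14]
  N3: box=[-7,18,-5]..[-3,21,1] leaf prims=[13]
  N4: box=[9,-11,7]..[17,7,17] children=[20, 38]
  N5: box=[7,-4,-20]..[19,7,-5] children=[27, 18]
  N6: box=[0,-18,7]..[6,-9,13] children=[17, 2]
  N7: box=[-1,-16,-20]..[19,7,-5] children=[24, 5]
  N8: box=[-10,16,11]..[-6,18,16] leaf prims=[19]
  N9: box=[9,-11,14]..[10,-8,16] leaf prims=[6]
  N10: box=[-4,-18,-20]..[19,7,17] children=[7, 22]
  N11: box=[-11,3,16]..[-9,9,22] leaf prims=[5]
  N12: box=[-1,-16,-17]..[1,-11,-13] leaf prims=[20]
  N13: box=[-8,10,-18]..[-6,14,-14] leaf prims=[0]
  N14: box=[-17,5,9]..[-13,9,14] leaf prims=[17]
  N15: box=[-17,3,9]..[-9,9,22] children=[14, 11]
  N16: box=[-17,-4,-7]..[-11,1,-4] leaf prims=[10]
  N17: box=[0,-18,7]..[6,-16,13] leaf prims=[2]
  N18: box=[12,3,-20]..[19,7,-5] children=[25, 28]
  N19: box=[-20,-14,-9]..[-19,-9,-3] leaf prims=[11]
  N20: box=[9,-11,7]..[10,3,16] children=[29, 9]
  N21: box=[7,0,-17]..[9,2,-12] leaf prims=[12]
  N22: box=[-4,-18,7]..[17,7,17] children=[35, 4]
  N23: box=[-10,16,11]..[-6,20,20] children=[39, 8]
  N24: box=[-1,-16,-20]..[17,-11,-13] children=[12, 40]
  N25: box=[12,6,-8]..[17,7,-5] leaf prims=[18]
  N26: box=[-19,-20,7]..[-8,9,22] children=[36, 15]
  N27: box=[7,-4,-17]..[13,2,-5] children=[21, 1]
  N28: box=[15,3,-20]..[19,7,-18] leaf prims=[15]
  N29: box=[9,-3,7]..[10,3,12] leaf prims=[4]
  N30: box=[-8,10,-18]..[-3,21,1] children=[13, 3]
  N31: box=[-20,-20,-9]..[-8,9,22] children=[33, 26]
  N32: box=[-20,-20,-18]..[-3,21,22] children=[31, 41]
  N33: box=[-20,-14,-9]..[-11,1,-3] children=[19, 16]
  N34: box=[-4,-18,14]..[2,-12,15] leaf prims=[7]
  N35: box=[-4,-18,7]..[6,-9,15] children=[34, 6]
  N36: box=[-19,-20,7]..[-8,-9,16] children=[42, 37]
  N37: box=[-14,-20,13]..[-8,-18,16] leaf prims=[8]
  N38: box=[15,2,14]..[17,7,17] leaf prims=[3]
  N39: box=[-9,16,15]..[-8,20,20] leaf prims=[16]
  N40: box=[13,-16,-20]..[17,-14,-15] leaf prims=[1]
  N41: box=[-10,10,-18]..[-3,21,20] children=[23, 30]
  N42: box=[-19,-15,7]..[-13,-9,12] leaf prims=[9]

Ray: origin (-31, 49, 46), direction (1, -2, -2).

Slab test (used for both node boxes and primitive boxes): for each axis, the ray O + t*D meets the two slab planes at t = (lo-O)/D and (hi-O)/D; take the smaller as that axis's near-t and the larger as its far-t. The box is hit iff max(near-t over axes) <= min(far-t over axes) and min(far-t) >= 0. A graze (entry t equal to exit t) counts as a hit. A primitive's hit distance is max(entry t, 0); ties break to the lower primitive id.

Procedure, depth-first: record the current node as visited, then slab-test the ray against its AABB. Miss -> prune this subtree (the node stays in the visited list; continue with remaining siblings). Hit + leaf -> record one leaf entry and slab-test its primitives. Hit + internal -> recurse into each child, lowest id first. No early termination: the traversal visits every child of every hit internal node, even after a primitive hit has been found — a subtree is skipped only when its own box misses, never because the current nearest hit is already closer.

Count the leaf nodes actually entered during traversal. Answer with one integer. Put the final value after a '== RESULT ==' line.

Traverse from the root:
N0 x:[11,50] y:[14,69/2] z:[12,33] -> hit [14,33], descend [10, 32]
  N10 x:[27,50] y:[21,67/2] z:[29/2,33] -> hit [27,33], descend [7, 22]
    N7 x:[30,50] y:[21,65/2] z:[51/2,33] -> hit [30,65/2], descend [5, 24]
      N5 x:[38,50] y:[21,53/2] z:[51/2,33] -> miss, prune
      N24 x:[30,48] y:[30,65/2] z:[59/2,33] -> hit [30,65/2], descend [12, 40]
        N12 x:[30,32] y:[30,65/2] z:[59/2,63/2] -> hit [30,63/2] leaf, test {P20@t=30}
        N40 x:[44,48] y:[63/2,65/2] z:[61/2,33] -> miss, prune
    N22 x:[27,48] y:[21,67/2] z:[29/2,39/2] -> miss, prune
  N32 x:[11,28] y:[14,69/2] z:[12,32] -> hit [14,28], descend [31, 41]
    N31 x:[11,23] y:[20,69/2] z:[12,55/2] -> hit [20,23], descend [26, 33]
      N26 x:[12,23] y:[20,69/2] z:[12,39/2] -> miss, prune
      N33 x:[11,20] y:[24,63/2] z:[49/2,55/2] -> miss, prune
    N41 x:[21,28] y:[14,39/2] z:[13,32] -> miss, prune

Summary -> nodes [0, 10, 7, 5, 24, 12, 40, 22, 32, 31, 26, 33, 41]; box-tests=13; leaf-entries=1; first=P20

== RESULT ==
1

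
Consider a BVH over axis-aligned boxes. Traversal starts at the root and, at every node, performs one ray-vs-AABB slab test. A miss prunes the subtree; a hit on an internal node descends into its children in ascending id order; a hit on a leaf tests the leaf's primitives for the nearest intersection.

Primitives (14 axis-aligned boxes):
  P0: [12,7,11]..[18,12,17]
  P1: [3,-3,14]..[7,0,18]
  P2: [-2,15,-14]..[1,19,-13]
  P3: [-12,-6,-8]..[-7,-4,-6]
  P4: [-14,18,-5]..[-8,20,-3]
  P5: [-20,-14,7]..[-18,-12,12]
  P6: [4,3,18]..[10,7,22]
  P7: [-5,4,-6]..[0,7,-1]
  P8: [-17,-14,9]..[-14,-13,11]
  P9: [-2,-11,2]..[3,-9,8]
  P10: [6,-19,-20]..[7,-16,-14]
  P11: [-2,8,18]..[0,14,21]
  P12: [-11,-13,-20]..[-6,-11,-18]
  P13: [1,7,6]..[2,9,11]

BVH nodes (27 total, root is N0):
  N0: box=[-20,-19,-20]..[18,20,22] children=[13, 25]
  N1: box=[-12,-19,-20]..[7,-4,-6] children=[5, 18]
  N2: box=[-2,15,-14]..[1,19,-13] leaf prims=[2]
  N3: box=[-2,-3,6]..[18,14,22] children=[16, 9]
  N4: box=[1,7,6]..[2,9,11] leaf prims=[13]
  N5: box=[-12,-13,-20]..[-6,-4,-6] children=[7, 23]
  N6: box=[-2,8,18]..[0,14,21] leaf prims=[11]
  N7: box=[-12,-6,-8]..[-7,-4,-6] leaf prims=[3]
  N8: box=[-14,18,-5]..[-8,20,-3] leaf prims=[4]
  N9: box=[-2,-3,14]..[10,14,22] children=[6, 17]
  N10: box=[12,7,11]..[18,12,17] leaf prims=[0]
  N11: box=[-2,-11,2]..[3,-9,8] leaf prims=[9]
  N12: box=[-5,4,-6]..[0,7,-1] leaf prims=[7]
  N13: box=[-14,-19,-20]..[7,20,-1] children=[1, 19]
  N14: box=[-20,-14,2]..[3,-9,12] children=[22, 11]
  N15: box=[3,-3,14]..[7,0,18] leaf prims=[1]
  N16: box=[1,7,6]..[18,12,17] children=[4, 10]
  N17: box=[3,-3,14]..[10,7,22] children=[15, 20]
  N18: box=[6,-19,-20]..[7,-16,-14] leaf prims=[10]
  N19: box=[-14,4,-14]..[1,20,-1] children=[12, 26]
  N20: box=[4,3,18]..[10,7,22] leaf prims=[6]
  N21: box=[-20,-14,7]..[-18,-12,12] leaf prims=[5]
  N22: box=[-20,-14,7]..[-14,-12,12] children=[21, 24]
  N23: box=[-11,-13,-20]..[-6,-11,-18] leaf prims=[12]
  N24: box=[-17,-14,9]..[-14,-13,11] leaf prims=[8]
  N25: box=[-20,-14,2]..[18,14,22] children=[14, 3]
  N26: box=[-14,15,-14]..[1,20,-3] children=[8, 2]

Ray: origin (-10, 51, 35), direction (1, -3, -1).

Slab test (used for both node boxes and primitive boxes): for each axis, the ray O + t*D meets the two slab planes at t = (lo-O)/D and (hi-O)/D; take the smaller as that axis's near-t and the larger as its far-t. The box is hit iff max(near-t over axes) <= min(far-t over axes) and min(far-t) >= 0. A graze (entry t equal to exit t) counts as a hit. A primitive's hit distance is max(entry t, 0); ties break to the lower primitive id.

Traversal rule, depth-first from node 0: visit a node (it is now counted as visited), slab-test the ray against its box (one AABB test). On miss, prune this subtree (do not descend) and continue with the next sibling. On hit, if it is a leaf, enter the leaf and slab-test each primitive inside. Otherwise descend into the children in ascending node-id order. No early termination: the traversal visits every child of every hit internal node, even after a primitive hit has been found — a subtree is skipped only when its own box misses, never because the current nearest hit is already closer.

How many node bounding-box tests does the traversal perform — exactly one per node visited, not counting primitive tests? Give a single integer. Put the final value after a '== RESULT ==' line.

Traverse from the root:
N0 x:[-10,28] y:[31/3,70/3] z:[13,55] -> hit [13,70/3], descend [13, 25]
  N13 x:[-4,17] y:[31/3,70/3] z:[36,55] -> miss, prune
  N25 x:[-10,28] y:[37/3,65/3] z:[13,33] -> hit [13,65/3], descend [3, 14]
    N3 x:[8,28] y:[37/3,18] z:[13,29] -> hit [13,18], descend [9, 16]
      N9 x:[8,20] y:[37/3,18] z:[13,21] -> hit [13,18], descend [6, 17]
        N6 x:[8,10] y:[37/3,43/3] z:[14,17] -> miss, prune
        N17 x:[13,20] y:[44/3,18] z:[13,21] -> hit [44/3,18], descend [15, 20]
          N15 x:[13,17] y:[17,18] z:[17,21] -> hit [17,17] leaf, test {P1@t=17}
          N20 x:[14,20] y:[44/3,16] z:[13,17] -> hit [44/3,16] leaf, test {P6@t=44/3}
      N16 x:[11,28] y:[13,44/3] z:[18,29] -> miss, prune
    N14 x:[-10,13] y:[20,65/3] z:[23,33] -> miss, prune

Summary -> nodes [0, 13, 25, 3, 9, 6, 17, 15, 20, 16, 14]; box-tests=11; leaf-entries=2; first=P6

== RESULT ==
11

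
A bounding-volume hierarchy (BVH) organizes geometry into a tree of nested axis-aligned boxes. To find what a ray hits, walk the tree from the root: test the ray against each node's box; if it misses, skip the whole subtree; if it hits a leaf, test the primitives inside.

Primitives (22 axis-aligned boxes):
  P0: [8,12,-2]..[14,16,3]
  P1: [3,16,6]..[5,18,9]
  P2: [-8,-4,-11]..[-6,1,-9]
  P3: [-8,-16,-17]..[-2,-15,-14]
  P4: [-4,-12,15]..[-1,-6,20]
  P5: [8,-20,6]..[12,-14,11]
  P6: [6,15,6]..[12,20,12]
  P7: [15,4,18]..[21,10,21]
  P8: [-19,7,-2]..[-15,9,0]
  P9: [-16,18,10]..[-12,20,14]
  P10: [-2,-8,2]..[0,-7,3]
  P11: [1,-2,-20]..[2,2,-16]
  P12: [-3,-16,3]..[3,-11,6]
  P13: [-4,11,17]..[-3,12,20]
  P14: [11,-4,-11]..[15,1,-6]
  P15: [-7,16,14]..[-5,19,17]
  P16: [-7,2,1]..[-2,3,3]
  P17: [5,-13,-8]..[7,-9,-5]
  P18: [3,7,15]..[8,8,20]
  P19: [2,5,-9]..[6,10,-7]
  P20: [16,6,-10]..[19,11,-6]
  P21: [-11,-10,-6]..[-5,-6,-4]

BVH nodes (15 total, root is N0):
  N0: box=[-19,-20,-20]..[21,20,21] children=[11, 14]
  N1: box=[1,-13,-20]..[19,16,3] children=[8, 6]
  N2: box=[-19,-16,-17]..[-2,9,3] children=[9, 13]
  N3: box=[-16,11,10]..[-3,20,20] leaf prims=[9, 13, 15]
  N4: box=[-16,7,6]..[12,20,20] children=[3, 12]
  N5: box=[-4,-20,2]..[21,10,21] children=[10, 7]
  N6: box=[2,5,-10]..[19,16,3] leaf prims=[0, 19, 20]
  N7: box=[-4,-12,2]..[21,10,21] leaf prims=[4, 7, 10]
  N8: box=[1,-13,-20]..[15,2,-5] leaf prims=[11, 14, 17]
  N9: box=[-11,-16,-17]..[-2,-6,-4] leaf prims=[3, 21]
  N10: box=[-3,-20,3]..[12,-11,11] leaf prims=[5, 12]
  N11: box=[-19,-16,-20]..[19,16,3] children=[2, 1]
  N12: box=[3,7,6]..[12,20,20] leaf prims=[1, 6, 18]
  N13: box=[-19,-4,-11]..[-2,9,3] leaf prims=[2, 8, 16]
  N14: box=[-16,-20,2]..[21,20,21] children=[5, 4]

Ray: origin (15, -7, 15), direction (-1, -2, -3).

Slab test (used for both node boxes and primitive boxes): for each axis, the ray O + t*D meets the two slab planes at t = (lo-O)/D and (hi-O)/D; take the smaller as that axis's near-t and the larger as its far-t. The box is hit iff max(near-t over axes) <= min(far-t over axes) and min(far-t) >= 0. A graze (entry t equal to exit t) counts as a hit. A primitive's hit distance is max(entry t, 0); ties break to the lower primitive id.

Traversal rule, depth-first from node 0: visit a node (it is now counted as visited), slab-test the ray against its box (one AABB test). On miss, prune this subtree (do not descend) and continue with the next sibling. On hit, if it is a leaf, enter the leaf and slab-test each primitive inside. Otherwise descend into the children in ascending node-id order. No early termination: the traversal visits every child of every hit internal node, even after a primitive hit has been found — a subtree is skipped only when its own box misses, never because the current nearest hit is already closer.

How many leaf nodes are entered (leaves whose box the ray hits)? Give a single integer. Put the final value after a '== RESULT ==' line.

Walk:
N0 x:[-6,34] y:[-27/2,13/2] z:[-2,35/3] -> hit [-2,13/2], descend [11, 14]
  N11 x:[-4,34] y:[-23/2,9/2] z:[4,35/3] -> hit [4,9/2], descend [1, 2]
    N1 x:[-4,14] y:[-23/2,3] z:[4,35/3] -> miss, prune
    N2 x:[17,34] y:[-8,9/2] z:[4,32/3] -> miss, prune
  N14 x:[-6,31] y:[-27/2,13/2] z:[-2,13/3] -> hit [-2,13/3], descend [4, 5]
    N4 x:[3,31] y:[-27/2,-7] z:[-5/3,3] -> miss, prune
    N5 x:[-6,19] y:[-17/2,13/2] z:[-2,13/3] -> hit [-2,13/3], descend [7, 10]
      N7 x:[-6,19] y:[-17/2,5/2] z:[-2,13/3] -> hit [-2,5/2] leaf, test {P4(miss), P7(miss), P10(miss)}
      N10 x:[3,18] y:[2,13/2] z:[4/3,4] -> hit [3,4] leaf, test {P5(miss), P12(miss)}

9 AABB tests over nodes [0, 11, 1, 2, 14, 4, 5, 7, 10]; 2 leaves entered; closest miss.

== RESULT ==
2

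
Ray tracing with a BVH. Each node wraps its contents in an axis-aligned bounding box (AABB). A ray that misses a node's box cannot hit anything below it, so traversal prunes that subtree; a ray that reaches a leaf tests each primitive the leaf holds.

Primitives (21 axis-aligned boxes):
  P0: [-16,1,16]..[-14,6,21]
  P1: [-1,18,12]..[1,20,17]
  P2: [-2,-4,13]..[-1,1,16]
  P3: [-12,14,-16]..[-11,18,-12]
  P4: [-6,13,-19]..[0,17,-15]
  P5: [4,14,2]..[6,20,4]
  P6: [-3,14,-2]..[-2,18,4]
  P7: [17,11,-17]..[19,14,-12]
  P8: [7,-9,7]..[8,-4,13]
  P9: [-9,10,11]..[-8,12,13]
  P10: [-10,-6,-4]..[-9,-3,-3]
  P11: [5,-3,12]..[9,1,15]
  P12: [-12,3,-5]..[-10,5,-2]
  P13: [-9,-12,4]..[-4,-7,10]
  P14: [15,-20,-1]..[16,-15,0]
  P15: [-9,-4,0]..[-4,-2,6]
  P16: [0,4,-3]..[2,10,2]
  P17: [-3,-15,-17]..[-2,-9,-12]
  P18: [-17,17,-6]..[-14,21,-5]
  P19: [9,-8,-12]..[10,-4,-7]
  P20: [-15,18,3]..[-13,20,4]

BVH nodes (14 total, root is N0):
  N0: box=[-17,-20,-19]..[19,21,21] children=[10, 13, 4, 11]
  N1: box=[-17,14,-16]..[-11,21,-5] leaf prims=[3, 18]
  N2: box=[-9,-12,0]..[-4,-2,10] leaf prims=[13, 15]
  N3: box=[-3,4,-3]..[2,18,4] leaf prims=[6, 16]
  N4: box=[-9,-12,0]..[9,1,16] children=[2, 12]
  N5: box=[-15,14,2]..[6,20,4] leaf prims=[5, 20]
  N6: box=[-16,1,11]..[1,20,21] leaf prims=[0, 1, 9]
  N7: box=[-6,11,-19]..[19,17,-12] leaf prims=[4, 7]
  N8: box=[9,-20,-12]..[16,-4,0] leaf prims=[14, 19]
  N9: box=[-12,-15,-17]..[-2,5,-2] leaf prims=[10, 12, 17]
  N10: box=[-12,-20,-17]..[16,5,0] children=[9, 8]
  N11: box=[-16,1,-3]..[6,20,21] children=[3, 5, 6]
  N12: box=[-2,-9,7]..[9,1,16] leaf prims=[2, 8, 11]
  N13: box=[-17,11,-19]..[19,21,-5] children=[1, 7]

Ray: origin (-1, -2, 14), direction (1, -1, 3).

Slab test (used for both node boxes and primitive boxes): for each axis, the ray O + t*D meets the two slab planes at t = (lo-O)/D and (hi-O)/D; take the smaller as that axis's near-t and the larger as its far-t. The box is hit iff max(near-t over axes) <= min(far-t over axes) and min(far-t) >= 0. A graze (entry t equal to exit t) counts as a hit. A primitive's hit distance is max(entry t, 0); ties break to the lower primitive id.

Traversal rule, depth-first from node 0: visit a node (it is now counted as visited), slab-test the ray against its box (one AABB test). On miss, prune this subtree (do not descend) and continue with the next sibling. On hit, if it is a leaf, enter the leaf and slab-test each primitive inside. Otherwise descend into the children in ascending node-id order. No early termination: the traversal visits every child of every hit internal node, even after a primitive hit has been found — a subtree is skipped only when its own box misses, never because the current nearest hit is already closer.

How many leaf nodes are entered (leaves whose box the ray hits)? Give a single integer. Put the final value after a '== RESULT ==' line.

Walk:
N0 x:[-16,20] y:[-23,18] z:[-11,7/3] -> hit [-11,7/3], descend [4, 10, 11, 13]
  N4 x:[-8,10] y:[-3,10] z:[-14/3,2/3] -> hit [-3,2/3], descend [2, 12]
    N2 x:[-8,-3] y:[0,10] z:[-14/3,-4/3] -> miss, prune
    N12 x:[-1,10] y:[-3,7] z:[-7/3,2/3] -> hit [-1,2/3] leaf, test {P2@t=0, P8(miss), P11(miss)}
  N10 x:[-11,17] y:[-7,18] z:[-31/3,-14/3] -> miss, prune
  N11 x:[-15,7] y:[-22,-3] z:[-17/3,7/3] -> miss, prune
  N13 x:[-16,20] y:[-23,-13] z:[-11,-19/3] -> miss, prune

Summary -> nodes [0, 4, 2, 12, 10, 11, 13]; box-tests=7; leaf-entries=1; first=P2

== RESULT ==
1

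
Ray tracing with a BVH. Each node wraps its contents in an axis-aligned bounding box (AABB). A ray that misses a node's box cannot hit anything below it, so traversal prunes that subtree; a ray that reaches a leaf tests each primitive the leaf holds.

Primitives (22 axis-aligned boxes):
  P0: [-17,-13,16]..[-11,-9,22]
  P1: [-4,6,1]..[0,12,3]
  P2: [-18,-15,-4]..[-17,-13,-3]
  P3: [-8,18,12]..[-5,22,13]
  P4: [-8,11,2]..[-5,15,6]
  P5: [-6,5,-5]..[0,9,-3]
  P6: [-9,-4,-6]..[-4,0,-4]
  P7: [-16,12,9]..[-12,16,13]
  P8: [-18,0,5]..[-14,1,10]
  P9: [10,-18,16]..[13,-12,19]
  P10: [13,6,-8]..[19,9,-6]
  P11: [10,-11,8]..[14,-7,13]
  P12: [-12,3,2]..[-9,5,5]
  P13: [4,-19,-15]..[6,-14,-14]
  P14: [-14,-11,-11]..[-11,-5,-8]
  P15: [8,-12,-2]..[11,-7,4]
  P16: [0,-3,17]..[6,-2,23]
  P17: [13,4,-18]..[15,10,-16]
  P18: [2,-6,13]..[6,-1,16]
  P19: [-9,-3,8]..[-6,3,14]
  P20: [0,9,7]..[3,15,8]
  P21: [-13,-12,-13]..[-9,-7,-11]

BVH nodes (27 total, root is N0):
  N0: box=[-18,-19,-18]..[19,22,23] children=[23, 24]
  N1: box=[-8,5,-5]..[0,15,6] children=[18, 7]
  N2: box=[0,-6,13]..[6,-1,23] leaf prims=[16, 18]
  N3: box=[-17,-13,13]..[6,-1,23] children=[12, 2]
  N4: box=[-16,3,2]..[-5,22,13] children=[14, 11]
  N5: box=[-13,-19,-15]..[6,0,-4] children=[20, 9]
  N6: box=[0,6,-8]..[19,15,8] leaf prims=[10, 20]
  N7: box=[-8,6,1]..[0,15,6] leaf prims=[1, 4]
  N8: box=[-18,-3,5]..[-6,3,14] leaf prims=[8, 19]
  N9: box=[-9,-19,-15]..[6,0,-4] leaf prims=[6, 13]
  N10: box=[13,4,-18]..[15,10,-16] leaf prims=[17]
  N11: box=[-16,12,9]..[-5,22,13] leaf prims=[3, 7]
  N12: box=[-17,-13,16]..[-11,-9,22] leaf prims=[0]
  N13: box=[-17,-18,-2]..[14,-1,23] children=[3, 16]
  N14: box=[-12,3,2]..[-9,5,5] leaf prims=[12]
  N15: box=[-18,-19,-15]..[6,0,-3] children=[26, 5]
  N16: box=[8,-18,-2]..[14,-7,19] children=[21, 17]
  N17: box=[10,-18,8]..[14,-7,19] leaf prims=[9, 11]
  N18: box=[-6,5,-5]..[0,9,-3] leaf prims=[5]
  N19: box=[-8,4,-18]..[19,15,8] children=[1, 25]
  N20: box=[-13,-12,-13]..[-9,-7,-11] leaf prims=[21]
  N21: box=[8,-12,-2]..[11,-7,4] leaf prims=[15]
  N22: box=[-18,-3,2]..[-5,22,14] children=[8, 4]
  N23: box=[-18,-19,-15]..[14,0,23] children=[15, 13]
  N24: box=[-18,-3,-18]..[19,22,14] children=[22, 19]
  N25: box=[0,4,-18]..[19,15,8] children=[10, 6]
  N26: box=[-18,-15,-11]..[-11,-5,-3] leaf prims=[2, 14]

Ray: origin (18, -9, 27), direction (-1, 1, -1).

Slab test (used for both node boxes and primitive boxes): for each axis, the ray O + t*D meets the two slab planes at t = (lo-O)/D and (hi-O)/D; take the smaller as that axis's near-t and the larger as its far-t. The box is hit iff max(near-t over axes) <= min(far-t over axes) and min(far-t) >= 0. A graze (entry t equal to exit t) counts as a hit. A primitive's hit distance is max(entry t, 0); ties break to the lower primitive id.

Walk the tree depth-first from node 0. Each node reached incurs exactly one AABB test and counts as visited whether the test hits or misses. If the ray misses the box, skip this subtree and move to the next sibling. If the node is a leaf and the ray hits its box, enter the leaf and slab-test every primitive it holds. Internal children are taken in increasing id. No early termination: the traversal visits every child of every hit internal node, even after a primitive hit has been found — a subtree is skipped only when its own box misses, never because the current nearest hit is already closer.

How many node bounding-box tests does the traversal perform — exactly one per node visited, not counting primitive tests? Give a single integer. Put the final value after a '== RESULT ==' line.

Traverse from the root:
N0 x:[-1,36] y:[-10,31] z:[4,45] -> hit [4,31], descend [23, 24]
  N23 x:[4,36] y:[-10,9] z:[4,42] -> hit [4,9], descend [13, 15]
    N13 x:[4,35] y:[-9,8] z:[4,29] -> hit [4,8], descend [3, 16]
      N3 x:[12,35] y:[-4,8] z:[4,14] -> miss, prune
      N16 x:[4,10] y:[-9,2] z:[8,29] -> miss, prune
    N15 x:[12,36] y:[-10,9] z:[30,42] -> miss, prune
  N24 x:[-1,36] y:[6,31] z:[13,45] -> hit [13,31], descend [19, 22]
    N19 x:[-1,26] y:[13,24] z:[19,45] -> hit [19,24], descend [1, 25]
      N1 x:[18,26] y:[14,24] z:[21,32] -> hit [21,24], descend [7, 18]
        N7 x:[18,26] y:[15,24] z:[21,26] -> hit [21,24] leaf, test {P1(miss), P4@t=23}
        N18 x:[18,24] y:[14,18] z:[30,32] -> miss, prune
      N25 x:[-1,18] y:[13,24] z:[19,45] -> miss, prune
    N22 x:[23,36] y:[6,31] z:[13,25] -> hit [23,25], descend [4, 8]
      N4 x:[23,34] y:[12,31] z:[14,25] -> hit [23,25], descend [11, 14]
        N11 x:[23,34] y:[21,31] z:[14,18] -> miss, prune
        N14 x:[27,30] y:[12,14] z:[22,25] -> miss, prune
      N8 x:[24,36] y:[6,12] z:[13,22] -> miss, prune

Visited [0, 23, 13, 3, 16, 15, 24, 19, 1, 7, 18, 25, 22, 4, 11, 14, 8]. Tests: 17 box, 1 leaf. Nearest: P4.

== RESULT ==
17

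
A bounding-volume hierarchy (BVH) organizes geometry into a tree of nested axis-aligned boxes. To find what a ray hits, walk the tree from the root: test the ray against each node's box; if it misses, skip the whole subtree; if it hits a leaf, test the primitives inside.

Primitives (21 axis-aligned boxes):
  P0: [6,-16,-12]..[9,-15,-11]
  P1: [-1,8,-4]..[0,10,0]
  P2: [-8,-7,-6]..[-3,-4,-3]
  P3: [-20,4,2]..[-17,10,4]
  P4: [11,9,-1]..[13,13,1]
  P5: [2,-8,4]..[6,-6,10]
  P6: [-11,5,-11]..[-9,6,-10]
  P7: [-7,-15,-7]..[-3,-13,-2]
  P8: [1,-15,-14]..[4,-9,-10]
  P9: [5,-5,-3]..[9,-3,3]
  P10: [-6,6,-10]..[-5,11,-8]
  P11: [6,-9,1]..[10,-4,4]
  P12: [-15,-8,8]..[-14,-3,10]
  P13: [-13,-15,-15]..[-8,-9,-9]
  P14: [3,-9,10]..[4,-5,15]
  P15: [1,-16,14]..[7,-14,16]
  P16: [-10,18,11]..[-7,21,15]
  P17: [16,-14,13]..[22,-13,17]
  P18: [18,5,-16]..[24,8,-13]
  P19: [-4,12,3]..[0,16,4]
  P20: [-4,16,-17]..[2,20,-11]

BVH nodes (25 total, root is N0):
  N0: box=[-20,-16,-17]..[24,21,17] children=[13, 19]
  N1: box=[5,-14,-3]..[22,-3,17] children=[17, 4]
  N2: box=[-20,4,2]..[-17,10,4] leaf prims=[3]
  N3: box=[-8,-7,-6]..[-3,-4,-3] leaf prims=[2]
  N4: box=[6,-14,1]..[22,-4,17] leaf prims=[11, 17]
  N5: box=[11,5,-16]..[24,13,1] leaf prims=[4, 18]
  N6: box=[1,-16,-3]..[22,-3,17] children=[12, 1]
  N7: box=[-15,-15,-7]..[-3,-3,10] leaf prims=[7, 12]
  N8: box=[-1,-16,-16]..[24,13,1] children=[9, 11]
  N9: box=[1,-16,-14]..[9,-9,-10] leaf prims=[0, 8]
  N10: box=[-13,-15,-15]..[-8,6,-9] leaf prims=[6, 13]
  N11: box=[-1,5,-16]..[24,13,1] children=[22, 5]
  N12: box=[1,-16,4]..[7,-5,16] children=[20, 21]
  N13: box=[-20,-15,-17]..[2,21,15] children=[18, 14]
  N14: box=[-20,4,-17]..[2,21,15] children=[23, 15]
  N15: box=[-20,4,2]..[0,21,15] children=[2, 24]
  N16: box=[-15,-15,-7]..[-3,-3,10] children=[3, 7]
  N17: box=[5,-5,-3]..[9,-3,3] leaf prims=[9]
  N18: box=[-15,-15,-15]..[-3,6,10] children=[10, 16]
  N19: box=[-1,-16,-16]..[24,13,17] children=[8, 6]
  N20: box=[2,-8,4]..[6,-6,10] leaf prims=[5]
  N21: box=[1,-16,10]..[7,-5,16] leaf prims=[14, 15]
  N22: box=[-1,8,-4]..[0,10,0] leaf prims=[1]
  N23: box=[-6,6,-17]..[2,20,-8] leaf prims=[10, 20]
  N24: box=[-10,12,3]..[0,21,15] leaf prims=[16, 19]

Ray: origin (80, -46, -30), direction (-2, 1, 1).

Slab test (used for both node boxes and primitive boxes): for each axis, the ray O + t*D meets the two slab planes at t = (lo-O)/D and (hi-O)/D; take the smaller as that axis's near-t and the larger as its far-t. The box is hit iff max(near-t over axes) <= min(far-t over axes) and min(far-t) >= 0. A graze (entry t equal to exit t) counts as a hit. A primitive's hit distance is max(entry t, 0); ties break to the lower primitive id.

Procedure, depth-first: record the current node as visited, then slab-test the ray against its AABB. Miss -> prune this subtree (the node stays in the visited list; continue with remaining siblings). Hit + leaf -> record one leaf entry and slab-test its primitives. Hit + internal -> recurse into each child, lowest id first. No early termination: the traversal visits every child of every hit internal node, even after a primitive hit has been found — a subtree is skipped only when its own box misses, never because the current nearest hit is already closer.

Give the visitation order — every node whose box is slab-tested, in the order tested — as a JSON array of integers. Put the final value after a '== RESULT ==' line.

Walk:
N0 x:[28,50] y:[30,67] z:[13,47] -> hit [30,47], descend [13, 19]
  N13 x:[39,50] y:[31,67] z:[13,45] -> hit [39,45], descend [14, 18]
    N14 x:[39,50] y:[50,67] z:[13,45] -> miss, prune
    N18 x:[83/2,95/2] y:[31,52] z:[15,40] -> miss, prune
  N19 x:[28,81/2] y:[30,59] z:[14,47] -> hit [30,81/2], descend [6, 8]
    N6 x:[29,79/2] y:[30,43] z:[27,47] -> hit [30,79/2], descend [1, 12]
      N1 x:[29,75/2] y:[32,43] z:[27,47] -> hit [32,75/2], descend [4, 17]
        N4 x:[29,37] y:[32,42] z:[31,47] -> hit [32,37] leaf, test {P11(miss), P17(miss)}
        N17 x:[71/2,75/2] y:[41,43] z:[27,33] -> miss, prune
      N12 x:[73/2,79/2] y:[30,41] z:[34,46] -> hit [73/2,79/2], descend [20, 21]
        N20 x:[37,39] y:[38,40] z:[34,40] -> hit [38,39] leaf, test {P5@t=38}
        N21 x:[73/2,79/2] y:[30,41] z:[40,46] -> miss, prune
    N8 x:[28,81/2] y:[30,59] z:[14,31] -> hit [30,31], descend [9, 11]
      N9 x:[71/2,79/2] y:[30,37] z:[16,20] -> miss, prune
      N11 x:[28,81/2] y:[51,59] z:[14,31] -> miss, prune

Visited [0, 13, 14, 18, 19, 6, 1, 4, 17, 12, 20, 21, 8, 9, 11]. Tests: 15 box, 2 leaf. Nearest: P5.

== RESULT ==
[0, 13, 14, 18, 19, 6, 1, 4, 17, 12, 20, 21, 8, 9, 11]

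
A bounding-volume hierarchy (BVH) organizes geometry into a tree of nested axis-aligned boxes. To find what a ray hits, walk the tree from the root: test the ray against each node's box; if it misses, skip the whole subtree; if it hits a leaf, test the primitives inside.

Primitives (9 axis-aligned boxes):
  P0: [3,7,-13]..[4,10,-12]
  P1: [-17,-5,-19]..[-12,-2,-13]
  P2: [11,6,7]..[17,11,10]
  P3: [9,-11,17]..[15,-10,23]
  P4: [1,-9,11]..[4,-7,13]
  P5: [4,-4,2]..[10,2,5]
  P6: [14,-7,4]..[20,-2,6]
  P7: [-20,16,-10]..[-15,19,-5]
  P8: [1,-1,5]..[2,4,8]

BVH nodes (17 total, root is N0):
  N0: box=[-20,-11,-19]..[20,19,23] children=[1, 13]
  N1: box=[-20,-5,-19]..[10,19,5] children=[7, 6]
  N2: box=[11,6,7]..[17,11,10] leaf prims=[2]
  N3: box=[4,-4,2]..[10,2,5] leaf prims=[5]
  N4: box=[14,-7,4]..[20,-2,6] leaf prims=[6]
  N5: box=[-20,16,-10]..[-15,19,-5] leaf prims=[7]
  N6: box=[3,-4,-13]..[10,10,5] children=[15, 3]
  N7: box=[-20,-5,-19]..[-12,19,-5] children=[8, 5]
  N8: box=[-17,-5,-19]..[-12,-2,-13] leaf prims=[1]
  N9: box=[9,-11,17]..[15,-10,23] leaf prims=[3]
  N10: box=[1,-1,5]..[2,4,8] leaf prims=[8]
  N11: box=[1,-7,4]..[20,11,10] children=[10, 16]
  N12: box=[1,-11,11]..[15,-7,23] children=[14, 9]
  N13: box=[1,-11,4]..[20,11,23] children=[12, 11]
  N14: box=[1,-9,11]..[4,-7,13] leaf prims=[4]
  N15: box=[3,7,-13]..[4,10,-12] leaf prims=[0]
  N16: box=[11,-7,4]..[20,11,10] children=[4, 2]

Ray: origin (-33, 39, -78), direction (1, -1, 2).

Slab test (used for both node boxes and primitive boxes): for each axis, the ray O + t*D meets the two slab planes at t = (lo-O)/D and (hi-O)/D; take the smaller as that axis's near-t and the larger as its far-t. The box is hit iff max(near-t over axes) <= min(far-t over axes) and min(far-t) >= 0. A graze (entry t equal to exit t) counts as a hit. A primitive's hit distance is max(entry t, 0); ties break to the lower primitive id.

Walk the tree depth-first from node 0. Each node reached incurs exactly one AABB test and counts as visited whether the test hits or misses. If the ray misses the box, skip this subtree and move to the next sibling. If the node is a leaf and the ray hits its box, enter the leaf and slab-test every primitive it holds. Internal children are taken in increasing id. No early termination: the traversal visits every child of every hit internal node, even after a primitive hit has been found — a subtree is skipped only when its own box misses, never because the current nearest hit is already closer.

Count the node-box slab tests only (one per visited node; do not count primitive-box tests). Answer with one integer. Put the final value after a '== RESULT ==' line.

Walk:
N0 x:[13,53] y:[20,50] z:[59/2,101/2] -> hit [59/2,50], descend [1, 13]
  N1 x:[13,43] y:[20,44] z:[59/2,83/2] -> hit [59/2,83/2], descend [6, 7]
    N6 x:[36,43] y:[29,43] z:[65/2,83/2] -> hit [36,83/2], descend [3, 15]
      N3 x:[37,43] y:[37,43] z:[40,83/2] -> hit [40,83/2] leaf, test {P5@t=40}
      N15 x:[36,37] y:[29,32] z:[65/2,33] -> miss, prune
    N7 x:[13,21] y:[20,44] z:[59/2,73/2] -> miss, prune
  N13 x:[34,53] y:[28,50] z:[41,101/2] -> hit [41,50], descend [11, 12]
    N11 x:[34,53] y:[28,46] z:[41,44] -> hit [41,44], descend [10, 16]
      N10 x:[34,35] y:[35,40] z:[83/2,43] -> miss, prune
      N16 x:[44,53] y:[28,46] z:[41,44] -> hit [44,44], descend [2, 4]
        N2 x:[44,50] y:[28,33] z:[85/2,44] -> miss, prune
        N4 x:[47,53] y:[41,46] z:[41,42] -> miss, prune
    N12 x:[34,48] y:[46,50] z:[89/2,101/2] -> hit [46,48], descend [9, 14]
      N9 x:[42,48] y:[49,50] z:[95/2,101/2] -> miss, prune
      N14 x:[34,37] y:[46,48] z:[89/2,91/2] -> miss, prune

Visited [0, 1, 6, 3, 15, 7, 13, 11, 10, 16, 2, 4, 12, 9, 14]. Tests: 15 box, 1 leaf. Nearest: P5.

== RESULT ==
15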